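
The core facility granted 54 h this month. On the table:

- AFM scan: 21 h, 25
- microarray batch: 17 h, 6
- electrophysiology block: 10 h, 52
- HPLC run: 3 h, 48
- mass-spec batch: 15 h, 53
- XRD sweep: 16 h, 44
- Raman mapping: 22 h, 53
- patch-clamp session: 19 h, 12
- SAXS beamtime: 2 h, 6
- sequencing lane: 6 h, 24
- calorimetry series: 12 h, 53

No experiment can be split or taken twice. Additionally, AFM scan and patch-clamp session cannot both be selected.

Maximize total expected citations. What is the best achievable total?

236

Electrophysiology block + HPLC run + mass-spec batch + SAXS beamtime + sequencing lane + calorimetry series uses 48 of the 54 h and totals 236.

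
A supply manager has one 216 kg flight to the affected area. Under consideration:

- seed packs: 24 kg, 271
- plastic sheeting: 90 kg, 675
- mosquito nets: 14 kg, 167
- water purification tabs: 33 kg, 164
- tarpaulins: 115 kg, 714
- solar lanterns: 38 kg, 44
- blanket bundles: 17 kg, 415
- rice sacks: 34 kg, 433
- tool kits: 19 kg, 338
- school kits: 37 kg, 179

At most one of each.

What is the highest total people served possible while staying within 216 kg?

2299

Density check — blanket bundles 24.41, tool kits 17.79, rice sacks 12.74, mosquito nets 11.93 are the best per kg.
Best packing: seed packs + plastic sheeting + mosquito nets + blanket bundles + rice sacks + tool kits — 198 kg, 2299 total.
That's the maximum — no swap from here does better than 2299.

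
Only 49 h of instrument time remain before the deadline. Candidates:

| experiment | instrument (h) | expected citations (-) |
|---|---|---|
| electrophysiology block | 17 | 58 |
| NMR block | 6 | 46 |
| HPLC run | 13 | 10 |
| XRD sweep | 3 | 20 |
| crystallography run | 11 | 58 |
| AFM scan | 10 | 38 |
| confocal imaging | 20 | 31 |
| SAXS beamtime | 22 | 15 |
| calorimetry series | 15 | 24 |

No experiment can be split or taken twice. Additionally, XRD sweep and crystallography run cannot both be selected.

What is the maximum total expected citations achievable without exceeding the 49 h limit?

Electrophysiology block + NMR block + crystallography run + AFM scan uses 44 of the 49 h and totals 200.
Runner-up electrophysiology block + NMR block + crystallography run + calorimetry series tops out at 186.

200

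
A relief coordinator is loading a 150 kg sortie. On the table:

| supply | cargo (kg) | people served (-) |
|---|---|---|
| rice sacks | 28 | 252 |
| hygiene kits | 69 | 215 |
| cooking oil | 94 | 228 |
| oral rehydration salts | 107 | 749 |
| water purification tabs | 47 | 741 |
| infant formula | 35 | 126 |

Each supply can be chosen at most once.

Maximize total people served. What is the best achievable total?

1208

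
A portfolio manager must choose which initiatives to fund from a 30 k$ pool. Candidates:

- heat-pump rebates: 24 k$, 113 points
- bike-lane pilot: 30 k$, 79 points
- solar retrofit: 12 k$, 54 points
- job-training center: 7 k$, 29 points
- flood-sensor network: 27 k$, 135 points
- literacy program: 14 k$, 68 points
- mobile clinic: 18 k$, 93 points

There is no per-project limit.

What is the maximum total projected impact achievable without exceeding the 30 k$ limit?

The ratio ordering already packs tightly: solar retrofit + mobile clinic, 30 k$, 147.
Nothing else within 30 k$ beats 147.

147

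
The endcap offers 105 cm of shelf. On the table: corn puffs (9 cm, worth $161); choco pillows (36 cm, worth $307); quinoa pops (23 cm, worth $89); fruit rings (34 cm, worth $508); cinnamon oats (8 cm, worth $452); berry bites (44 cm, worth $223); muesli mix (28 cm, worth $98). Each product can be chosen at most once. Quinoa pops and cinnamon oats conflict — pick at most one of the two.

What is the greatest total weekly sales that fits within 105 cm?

1428

Ranking by ratio (weekly sales/cm): cinnamon oats 56.50, corn puffs 17.89, fruit rings 14.94.
Corn puffs + choco pillows + fruit rings + cinnamon oats uses 87 of the 105 cm and totals 1428.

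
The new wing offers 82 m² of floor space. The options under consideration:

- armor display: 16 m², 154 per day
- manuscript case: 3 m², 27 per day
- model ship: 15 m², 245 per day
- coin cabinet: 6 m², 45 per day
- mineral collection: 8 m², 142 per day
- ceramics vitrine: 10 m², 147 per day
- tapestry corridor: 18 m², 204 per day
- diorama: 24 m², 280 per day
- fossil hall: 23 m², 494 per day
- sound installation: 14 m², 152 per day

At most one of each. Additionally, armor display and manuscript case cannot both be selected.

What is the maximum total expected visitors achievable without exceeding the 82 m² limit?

1308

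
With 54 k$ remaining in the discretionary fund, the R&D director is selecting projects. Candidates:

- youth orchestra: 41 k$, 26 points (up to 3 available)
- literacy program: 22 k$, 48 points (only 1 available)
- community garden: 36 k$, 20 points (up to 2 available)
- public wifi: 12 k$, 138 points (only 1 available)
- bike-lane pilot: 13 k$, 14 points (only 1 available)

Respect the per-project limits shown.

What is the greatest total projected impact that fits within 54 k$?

200

Best packing: literacy program + public wifi + bike-lane pilot — 47 k$, 200 total.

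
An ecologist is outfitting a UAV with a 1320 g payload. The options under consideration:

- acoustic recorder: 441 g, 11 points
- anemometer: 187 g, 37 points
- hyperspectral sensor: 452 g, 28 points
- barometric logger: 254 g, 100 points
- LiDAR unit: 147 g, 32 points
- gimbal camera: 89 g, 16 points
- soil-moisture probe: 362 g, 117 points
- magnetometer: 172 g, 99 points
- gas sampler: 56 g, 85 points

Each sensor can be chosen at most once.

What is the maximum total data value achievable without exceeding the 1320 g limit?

Anemometer + barometric logger + LiDAR unit + gimbal camera + soil-moisture probe + magnetometer + gas sampler uses 1267 of the 1320 g and totals 486.
Next best is anemometer + barometric logger + LiDAR unit + soil-moisture probe + magnetometer + gas sampler at 470 (1178 g) — short by 16.

486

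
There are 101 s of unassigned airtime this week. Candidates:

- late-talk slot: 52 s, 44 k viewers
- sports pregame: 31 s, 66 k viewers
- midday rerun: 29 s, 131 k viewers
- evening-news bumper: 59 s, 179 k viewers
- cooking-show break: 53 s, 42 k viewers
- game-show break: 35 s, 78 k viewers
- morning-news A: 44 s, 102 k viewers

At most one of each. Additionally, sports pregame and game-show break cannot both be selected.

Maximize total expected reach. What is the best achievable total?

310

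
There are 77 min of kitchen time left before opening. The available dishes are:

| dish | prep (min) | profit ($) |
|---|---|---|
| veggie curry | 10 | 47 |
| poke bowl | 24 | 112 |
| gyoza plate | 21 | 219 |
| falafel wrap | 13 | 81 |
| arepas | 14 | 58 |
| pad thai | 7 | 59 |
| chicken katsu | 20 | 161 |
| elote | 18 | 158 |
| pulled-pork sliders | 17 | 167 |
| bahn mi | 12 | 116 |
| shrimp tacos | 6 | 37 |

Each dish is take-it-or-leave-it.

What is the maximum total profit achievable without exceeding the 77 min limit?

722

The ratio heuristic lands on gyoza plate + pad thai + elote + pulled-pork sliders + bahn mi (719) but leaves 2 min idle.
The 18 min tied up in elote is better spent on chicken katsu — total rises to 722 (77 min).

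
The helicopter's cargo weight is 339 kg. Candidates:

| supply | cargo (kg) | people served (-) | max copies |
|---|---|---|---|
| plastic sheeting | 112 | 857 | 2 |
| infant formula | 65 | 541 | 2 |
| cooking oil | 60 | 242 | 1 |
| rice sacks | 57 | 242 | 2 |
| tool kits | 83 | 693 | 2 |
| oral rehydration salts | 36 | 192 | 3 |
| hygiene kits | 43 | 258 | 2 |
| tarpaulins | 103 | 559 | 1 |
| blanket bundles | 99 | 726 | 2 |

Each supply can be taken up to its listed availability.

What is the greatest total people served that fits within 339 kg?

2×infant formula + 2×tool kits + hygiene kits uses 339 of the 339 kg and totals 2726.
Every other selection either busts 339 kg or exceeds an availability limit or fails to beat 2726.

2726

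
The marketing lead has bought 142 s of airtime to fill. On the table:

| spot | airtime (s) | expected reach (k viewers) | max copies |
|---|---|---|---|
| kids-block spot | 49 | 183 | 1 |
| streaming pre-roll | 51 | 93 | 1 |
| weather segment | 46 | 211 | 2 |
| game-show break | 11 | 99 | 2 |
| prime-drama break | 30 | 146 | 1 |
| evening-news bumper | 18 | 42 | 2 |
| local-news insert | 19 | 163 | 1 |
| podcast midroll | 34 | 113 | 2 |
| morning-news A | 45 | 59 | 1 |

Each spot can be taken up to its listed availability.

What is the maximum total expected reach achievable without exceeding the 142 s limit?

783

By expected reach per s: game-show break 9.00, local-news insert 8.58, prime-drama break 4.87, weather segment 4.59 lead.
Filling by ratio: weather segment + 2×game-show break + prime-drama break + evening-news bumper + local-news insert for 760, with 7 s left unused.
The 48 s tied up in prime-drama break and evening-news bumper is better spent on weather segment — total rises to 783 (133 s).
Nothing else within 142 s beats 783.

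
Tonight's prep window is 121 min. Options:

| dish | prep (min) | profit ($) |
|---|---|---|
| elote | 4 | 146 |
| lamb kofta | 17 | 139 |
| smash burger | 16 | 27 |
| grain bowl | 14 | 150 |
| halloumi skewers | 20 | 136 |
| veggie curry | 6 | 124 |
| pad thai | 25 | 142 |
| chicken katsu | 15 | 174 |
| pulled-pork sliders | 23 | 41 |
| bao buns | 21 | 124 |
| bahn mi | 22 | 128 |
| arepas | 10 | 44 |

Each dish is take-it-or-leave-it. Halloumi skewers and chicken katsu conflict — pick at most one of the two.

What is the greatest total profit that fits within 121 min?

1047

Elote + lamb kofta + grain bowl + veggie curry + pad thai + chicken katsu + bahn mi + arepas uses 113 of the 121 min and totals 1047.
The spare 8 min is too small for any remaining dish, and no feasible exchange beats 1047.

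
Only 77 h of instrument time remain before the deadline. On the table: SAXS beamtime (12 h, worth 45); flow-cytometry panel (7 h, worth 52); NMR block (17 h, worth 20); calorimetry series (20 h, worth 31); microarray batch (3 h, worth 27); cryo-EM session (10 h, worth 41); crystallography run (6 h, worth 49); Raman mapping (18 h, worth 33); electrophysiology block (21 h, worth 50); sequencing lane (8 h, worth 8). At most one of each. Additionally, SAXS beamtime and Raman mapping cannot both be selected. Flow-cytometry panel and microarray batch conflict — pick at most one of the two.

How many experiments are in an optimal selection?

Optimal total is 268.
One optimal bundle: SAXS beamtime + flow-cytometry panel + calorimetry series + cryo-EM session + crystallography run + electrophysiology block (76 h).
All optima have 6 experiments.

6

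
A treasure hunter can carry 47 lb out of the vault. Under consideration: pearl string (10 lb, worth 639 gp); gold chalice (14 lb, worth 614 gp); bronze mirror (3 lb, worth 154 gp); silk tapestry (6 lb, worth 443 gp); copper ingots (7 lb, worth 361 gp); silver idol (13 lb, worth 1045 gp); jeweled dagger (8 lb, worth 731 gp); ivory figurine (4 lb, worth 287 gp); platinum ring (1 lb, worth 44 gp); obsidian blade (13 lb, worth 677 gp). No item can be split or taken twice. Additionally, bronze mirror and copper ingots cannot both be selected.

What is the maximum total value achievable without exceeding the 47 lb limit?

Density check — jeweled dagger 91.38, silver idol 80.38, silk tapestry 73.83 are the best per lb.
Best packing: pearl string + bronze mirror + silk tapestry + silver idol + jeweled dagger + ivory figurine + platinum ring — 45 lb, 3343 total.
The closest alternative, bronze mirror + silk tapestry + silver idol + jeweled dagger + ivory figurine + obsidian blade, reaches only 3337.

3343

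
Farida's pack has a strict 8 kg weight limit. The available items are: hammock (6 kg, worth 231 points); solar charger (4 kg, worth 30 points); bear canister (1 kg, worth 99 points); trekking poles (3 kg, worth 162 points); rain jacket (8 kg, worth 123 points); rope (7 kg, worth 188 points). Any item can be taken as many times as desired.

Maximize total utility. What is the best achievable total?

792

By utility per kg: bear canister 99.00, trekking poles 54.00, hammock 38.50 lead.
The ratio ordering already packs tightly: 8×bear canister, 8 kg, 792.
That's the maximum — no swap from here does better than 792.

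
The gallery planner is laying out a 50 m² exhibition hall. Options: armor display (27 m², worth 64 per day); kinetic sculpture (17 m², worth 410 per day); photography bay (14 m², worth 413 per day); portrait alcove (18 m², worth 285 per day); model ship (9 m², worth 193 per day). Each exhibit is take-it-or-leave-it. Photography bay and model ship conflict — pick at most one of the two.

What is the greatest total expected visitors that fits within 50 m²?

1108

Density check — photography bay 29.50, kinetic sculpture 24.12, model ship 21.44 are the best per m².
Taking kinetic sculpture + photography bay + portrait alcove: 49 m² used, 1108 in expected visitors.
That's the maximum — no feasible swap from here does better than 1108.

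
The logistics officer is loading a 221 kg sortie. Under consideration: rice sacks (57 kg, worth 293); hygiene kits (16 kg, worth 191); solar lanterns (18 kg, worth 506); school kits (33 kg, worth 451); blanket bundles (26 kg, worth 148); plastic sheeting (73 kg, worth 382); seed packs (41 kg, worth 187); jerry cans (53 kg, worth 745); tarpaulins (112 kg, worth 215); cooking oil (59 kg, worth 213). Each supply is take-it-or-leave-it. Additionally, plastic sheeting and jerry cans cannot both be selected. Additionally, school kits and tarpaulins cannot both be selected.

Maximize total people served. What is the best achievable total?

Rice sacks + hygiene kits + solar lanterns + school kits + seed packs + jerry cans uses 218 of the 221 kg and totals 2373.

2373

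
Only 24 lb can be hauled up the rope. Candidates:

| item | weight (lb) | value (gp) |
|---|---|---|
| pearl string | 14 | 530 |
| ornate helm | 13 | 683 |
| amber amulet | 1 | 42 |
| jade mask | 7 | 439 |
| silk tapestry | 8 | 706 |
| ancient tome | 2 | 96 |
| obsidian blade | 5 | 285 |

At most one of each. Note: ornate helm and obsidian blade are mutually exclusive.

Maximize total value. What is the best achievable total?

1568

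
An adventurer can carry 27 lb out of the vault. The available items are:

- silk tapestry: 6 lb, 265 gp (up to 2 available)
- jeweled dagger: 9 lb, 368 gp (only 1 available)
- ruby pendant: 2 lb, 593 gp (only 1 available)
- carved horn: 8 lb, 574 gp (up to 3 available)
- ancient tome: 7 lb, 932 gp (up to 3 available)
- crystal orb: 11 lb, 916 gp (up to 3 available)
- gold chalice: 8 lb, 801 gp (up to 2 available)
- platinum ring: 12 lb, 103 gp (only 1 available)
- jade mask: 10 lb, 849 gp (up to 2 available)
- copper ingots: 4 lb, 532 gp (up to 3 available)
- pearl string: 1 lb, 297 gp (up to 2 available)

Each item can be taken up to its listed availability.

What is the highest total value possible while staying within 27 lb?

Filling by ratio: ruby pendant + 3×ancient tome + 2×pearl string for 3983, with 2 lb left unused.
Dropping ancient tome frees 7 lb; slotting in 2×copper ingots (8 lb) lifts the total to 4115 at 26 lb.
No other feasible combination exceeds 4115.

4115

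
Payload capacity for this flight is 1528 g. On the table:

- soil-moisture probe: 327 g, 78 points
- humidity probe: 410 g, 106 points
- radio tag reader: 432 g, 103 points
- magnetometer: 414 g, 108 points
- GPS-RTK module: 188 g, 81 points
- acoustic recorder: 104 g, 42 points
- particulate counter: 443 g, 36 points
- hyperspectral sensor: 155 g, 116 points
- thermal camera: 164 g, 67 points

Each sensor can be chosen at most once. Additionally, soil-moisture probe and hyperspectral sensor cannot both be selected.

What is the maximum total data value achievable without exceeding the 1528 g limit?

520

By data value per g: hyperspectral sensor 0.75, GPS-RTK module 0.43, thermal camera 0.41, acoustic recorder 0.40 lead.
The ratio ordering already packs tightly: humidity probe + magnetometer + GPS-RTK module + acoustic recorder + hyperspectral sensor + thermal camera, 1435 g, 520.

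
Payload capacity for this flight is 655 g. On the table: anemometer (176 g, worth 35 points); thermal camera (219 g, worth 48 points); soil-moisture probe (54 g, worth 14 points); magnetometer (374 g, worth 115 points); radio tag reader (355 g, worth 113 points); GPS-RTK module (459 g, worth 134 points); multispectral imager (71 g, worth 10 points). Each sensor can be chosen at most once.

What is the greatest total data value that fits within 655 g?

177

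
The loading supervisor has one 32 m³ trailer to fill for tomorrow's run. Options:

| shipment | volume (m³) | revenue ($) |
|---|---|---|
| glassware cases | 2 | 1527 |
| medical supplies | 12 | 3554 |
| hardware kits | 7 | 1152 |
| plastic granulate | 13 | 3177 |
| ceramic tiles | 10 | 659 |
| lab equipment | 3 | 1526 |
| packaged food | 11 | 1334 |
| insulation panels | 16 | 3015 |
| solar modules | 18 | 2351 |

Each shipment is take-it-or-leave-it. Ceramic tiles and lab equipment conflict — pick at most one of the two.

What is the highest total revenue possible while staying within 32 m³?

Best packing: glassware cases + medical supplies + plastic granulate + lab equipment — 30 m³, 9784 total.
Every other selection either busts 32 m³ or breaks a pairing rule or fails to beat 9784.

9784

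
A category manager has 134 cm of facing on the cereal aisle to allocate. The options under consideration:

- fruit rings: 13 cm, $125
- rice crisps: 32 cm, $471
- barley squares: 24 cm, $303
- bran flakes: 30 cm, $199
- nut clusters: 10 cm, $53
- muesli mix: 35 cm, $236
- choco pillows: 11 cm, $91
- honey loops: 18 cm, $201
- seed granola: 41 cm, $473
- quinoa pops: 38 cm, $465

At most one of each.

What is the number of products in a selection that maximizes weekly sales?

The maximum weekly sales within 134 cm is 1610.
One optimal bundle: rice crisps + honey loops + seed granola + quinoa pops (129 cm).
Any selection reaching 1610 contains exactly 4 products.

4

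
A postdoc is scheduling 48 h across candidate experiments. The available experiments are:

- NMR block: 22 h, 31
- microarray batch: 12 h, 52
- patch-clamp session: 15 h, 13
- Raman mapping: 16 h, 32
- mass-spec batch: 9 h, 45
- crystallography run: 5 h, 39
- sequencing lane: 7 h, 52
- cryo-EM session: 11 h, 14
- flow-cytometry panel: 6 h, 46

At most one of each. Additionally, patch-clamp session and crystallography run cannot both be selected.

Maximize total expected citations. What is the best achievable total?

Ranking by ratio (expected citations/h): crystallography run 7.80, flow-cytometry panel 7.67, sequencing lane 7.43, mass-spec batch 5.00.
Taking microarray batch + mass-spec batch + crystallography run + sequencing lane + flow-cytometry panel: 39 h used, 234 in expected citations.

234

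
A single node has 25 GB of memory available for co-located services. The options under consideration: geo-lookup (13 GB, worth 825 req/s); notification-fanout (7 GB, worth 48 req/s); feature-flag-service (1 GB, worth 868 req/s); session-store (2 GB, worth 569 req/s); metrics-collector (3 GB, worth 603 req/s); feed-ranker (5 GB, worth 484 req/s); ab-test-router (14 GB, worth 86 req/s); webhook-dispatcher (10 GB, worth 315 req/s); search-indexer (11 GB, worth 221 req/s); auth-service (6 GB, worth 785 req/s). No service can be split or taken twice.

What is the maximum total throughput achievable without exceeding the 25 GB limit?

3650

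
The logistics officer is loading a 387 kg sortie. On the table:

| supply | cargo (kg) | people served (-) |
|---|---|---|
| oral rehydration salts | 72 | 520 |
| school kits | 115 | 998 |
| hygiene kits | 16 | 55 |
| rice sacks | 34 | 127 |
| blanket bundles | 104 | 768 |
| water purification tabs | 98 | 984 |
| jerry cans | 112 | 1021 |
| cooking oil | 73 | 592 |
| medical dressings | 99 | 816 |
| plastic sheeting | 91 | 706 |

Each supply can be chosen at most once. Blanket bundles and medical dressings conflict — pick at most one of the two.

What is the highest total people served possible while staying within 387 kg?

3413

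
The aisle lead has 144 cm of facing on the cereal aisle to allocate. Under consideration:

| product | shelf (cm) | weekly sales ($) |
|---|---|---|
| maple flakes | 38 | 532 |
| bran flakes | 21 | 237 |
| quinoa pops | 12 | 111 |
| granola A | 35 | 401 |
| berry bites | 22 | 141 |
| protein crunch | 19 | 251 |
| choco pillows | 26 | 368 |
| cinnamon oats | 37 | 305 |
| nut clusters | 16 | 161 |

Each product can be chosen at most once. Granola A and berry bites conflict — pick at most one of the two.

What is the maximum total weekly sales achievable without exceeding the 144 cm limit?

Best packing: maple flakes + bran flakes + granola A + protein crunch + choco pillows — 139 cm, 1789 total.
Nothing else feasible within 144 cm beats 1789.

1789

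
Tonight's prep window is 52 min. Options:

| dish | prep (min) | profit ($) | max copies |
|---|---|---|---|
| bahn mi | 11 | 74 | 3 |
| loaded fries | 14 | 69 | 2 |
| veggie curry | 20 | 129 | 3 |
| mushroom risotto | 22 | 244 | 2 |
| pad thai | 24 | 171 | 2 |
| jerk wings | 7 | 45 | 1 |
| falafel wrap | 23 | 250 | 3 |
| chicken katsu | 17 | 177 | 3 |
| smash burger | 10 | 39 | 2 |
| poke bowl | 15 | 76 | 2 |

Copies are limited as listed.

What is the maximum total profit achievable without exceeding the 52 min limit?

The ratio heuristic lands on 2×mushroom risotto + jerk wings (533) but leaves 1 min idle.
Replace mushroom risotto with falafel wrap: the trade gains 6 net, giving 539 at 52 min.
No other feasible combination exceeds 539.

539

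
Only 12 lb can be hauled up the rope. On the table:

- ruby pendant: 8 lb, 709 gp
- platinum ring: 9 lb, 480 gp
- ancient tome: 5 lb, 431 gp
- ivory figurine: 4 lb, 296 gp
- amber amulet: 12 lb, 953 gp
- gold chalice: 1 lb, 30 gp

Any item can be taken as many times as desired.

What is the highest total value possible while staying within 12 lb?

The ratio ordering already packs tightly: ruby pendant + ivory figurine, 12 lb, 1005.

1005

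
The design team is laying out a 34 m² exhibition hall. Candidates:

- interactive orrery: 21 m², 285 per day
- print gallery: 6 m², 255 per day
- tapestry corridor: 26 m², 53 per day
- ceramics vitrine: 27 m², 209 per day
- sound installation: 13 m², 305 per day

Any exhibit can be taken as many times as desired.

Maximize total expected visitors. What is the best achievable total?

1275

Best packing: 5×print gallery — 30 m², 1275 total.
No other feasible combination exceeds 1275.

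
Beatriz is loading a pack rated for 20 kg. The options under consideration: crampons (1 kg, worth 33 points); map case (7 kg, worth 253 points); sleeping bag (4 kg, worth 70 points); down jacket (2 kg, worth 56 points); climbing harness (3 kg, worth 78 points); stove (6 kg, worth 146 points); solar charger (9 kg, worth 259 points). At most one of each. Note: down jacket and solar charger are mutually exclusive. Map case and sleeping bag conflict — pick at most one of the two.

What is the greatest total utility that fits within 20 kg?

623

Taking crampons + map case + climbing harness + solar charger: 20 kg used, 623 in utility.
That's the maximum — no feasible swap from here does better than 623.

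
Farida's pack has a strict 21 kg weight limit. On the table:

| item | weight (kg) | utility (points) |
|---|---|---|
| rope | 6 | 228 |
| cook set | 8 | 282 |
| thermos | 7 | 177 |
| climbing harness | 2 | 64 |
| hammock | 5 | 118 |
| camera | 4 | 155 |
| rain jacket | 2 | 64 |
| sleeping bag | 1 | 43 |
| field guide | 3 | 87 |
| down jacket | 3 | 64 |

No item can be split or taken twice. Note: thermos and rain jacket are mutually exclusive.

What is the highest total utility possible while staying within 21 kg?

Rope + cook set + climbing harness + camera + sleeping bag uses 21 of the 21 kg and totals 772.
Nothing else feasible within 21 kg beats 772.

772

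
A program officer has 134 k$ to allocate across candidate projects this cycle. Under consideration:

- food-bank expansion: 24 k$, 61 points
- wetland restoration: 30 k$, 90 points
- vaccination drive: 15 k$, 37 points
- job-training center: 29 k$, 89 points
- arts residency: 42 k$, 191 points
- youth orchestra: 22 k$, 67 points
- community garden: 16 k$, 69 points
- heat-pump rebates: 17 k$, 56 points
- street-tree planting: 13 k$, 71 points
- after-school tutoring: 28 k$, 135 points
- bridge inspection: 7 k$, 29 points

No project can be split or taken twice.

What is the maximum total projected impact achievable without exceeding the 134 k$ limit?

562

The ratio heuristic lands on arts residency + community garden + heat-pump rebates + street-tree planting + after-school tutoring + bridge inspection (551) but leaves 11 k$ idle.
Replace heat-pump rebates with youth orchestra: the trade gains 11 net, giving 562 at 128 k$.
That's the maximum — no swap from here does better than 562.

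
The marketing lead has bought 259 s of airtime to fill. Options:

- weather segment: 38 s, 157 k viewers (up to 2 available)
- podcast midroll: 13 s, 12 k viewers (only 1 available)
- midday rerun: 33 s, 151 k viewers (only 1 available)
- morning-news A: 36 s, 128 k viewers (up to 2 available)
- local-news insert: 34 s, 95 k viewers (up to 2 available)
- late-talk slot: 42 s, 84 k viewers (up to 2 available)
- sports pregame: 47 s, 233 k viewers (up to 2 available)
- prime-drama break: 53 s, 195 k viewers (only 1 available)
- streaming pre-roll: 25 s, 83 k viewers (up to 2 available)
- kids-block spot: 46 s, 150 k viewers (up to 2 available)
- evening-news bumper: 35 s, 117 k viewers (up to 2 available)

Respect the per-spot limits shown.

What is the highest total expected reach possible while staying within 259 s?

Best packing: 2×weather segment + midday rerun + 2×sports pregame + prime-drama break — 256 s, 1126 total.
Every other selection either busts 259 s or exceeds an availability limit or fails to beat 1126.

1126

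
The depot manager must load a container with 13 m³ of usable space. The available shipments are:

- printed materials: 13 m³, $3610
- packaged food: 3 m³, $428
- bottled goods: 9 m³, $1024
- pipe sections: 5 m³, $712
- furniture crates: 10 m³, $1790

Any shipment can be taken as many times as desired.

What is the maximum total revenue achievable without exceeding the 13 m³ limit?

3610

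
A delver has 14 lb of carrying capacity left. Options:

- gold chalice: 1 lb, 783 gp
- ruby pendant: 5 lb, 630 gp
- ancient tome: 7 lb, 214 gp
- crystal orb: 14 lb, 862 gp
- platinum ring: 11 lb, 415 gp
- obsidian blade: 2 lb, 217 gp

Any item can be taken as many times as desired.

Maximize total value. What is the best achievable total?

Best packing: 14×gold chalice — 14 lb, 10962 total.

10962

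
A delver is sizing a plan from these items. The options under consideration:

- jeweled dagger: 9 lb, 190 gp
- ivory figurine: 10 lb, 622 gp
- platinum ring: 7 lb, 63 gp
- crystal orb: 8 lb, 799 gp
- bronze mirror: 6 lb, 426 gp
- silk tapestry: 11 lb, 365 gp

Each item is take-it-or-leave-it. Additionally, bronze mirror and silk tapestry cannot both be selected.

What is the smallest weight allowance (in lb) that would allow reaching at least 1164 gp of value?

14

Look for the lowest-weight combination reaching 1164.
Taking crystal orb + bronze mirror gives 1225 (≥ 1164) for 14 lb.
Below 14 lb the best achievable stays under 1164.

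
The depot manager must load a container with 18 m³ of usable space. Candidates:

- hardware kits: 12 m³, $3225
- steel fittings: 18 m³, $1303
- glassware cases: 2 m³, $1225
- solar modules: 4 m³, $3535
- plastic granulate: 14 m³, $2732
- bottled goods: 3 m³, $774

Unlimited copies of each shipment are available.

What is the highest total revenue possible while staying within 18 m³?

Best packing: glassware cases + 4×solar modules — 18 m³, 15365 total.
Nothing else within 18 m³ beats 15365.

15365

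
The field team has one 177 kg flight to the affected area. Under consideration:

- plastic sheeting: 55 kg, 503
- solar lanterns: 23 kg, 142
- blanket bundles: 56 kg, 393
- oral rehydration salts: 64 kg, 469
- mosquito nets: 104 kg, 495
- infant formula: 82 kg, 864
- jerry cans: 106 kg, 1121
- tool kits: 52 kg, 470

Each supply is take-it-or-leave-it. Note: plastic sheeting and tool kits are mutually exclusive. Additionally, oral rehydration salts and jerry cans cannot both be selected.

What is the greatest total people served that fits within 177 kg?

Plastic sheeting + jerry cans uses 161 of the 177 kg and totals 1624.

1624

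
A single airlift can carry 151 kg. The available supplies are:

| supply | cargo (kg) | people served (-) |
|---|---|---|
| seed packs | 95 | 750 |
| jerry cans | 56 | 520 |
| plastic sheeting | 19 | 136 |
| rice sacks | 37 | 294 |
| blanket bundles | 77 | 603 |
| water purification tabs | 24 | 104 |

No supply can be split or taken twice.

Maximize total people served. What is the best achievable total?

Filling by ratio: jerry cans + plastic sheeting + rice sacks + water purification tabs for 1054, with 15 kg left unused.
Replace plastic sheeting and rice sacks and water purification tabs with seed packs: the trade gains 216 net, giving 1270 at 151 kg.
Next best is seed packs + plastic sheeting + rice sacks at 1180 (151 kg) — short by 90.

1270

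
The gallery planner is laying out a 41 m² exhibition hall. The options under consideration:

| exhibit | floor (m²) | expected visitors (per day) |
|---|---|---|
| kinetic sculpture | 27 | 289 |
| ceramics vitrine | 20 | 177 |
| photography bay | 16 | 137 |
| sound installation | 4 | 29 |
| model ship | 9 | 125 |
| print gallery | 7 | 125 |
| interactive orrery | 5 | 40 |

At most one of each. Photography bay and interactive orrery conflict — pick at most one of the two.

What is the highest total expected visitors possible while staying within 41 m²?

Taking ceramics vitrine + model ship + print gallery + interactive orrery: 41 m² used, 467 in expected visitors.

467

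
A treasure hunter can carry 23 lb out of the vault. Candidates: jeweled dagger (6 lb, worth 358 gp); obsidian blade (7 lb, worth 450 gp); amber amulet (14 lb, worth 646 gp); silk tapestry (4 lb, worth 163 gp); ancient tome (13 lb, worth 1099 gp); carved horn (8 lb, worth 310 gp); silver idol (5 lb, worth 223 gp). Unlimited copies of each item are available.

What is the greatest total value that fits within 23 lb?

Filling by ratio: obsidian blade + ancient tome for 1549, with 3 lb left unused.
Dropping obsidian blade frees 7 lb; slotting in jeweled dagger + silk tapestry (10 lb) lifts the total to 1620 at 23 lb.
No other feasible combination exceeds 1620.

1620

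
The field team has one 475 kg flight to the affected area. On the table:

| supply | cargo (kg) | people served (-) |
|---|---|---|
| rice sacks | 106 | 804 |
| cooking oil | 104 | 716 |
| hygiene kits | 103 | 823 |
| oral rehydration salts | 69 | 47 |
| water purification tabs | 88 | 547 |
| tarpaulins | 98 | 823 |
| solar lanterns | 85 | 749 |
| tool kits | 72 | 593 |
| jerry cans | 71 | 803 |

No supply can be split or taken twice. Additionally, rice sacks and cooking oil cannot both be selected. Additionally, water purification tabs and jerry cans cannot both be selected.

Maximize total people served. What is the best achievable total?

4002

The ratio heuristic lands on hygiene kits + tarpaulins + solar lanterns + tool kits + jerry cans (3791) but leaves 46 kg idle.
The 72 kg tied up in tool kits is better spent on rice sacks — total rises to 4002 (463 kg).
An exhaustive check of the 512 subsets confirms 4002.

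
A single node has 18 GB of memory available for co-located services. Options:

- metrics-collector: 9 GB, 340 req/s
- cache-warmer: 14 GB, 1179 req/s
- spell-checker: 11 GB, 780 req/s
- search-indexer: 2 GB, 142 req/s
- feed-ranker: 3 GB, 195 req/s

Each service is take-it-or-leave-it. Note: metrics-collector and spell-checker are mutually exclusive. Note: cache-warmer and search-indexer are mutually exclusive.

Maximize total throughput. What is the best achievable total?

1374

Taking cache-warmer + feed-ranker: 17 GB used, 1374 in throughput.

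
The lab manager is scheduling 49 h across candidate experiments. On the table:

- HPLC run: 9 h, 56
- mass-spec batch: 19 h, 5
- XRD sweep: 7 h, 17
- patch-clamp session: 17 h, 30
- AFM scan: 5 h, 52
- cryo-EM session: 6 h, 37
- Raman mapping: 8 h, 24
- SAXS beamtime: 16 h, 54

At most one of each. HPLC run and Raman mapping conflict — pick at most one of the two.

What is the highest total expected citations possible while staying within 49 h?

216

Best packing: HPLC run + XRD sweep + AFM scan + cryo-EM session + SAXS beamtime — 43 h, 216 total.
Every other selection either busts 49 h or breaks a pairing rule or fails to beat 216.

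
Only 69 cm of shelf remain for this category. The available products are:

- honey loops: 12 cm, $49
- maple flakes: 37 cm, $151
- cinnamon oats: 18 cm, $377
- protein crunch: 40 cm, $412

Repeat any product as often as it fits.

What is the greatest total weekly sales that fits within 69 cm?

1180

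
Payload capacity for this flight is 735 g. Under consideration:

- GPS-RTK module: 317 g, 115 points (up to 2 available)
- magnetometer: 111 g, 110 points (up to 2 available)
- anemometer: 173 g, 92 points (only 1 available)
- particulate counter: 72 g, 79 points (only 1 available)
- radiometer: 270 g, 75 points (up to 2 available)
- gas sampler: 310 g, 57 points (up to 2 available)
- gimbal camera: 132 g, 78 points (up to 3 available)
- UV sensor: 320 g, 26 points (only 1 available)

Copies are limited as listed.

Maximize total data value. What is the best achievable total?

547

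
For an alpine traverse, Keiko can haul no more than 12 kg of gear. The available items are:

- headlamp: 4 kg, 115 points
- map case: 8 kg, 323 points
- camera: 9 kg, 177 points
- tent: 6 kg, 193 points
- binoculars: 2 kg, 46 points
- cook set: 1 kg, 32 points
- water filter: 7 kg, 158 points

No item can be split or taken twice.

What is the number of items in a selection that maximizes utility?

The maximum utility within 12 kg is 438.
One optimal bundle: headlamp + map case (12 kg).
All optima have 2 items.

2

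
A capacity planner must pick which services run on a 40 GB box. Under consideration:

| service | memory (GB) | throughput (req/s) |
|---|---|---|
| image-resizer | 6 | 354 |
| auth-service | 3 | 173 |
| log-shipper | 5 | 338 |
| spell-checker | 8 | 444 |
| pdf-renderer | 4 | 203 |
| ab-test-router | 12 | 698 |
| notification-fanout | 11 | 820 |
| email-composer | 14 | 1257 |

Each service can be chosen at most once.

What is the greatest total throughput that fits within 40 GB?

2972

Density check — email-composer 89.79, notification-fanout 74.55, log-shipper 67.60, image-resizer 59.00 are the best per GB.
The ratio heuristic lands on image-resizer + auth-service + log-shipper + notification-fanout + email-composer (2942) but leaves 1 GB idle.
Dropping auth-service frees 3 GB; slotting in pdf-renderer (4 GB) lifts the total to 2972 at 40 GB.
Next best is auth-service + ab-test-router + notification-fanout + email-composer at 2948 (40 GB) — short by 24.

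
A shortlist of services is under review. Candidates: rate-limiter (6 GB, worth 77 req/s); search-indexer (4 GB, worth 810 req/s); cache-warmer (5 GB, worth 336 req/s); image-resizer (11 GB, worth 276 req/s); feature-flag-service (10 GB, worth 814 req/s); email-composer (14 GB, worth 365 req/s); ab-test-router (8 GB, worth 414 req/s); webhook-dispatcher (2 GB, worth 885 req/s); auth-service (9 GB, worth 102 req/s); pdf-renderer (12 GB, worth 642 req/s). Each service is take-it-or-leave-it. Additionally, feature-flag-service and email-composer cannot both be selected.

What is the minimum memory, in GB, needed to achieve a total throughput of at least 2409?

Need the lightest bundle worth ≥ 2409.
search-indexer + feature-flag-service + webhook-dispatcher: 2509 throughput at 16 GB.
No combination under 16 GB hits 2409.

16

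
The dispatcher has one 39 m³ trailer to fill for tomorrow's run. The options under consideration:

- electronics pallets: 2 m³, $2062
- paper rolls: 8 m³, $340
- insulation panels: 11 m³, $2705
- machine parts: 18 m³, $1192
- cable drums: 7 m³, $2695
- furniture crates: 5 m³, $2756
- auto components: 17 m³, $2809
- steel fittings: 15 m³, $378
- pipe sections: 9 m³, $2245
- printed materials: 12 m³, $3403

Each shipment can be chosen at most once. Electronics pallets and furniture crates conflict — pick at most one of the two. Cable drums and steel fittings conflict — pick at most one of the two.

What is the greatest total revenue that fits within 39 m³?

Ranking by ratio (revenue/m³): electronics pallets 1031.00, furniture crates 551.20, cable drums 385.00, printed materials 283.58.
Insulation panels + cable drums + furniture crates + printed materials uses 35 of the 39 m³ and totals 11559.
Next best is insulation panels + furniture crates + pipe sections + printed materials at 11109 (37 m³) — short by 450.

11559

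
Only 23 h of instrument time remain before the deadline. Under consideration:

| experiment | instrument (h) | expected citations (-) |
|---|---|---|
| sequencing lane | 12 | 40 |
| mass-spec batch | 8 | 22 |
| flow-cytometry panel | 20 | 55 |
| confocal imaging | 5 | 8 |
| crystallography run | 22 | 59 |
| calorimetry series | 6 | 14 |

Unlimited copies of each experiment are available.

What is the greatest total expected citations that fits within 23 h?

62

By expected citations per h: sequencing lane 3.33, mass-spec batch 2.75, flow-cytometry panel 2.75, crystallography run 2.68 lead.
Taking sequencing lane + mass-spec batch: 20 h used, 62 in expected citations.
The spare 3 h is too small for any remaining experiment, and no exchange beats 62.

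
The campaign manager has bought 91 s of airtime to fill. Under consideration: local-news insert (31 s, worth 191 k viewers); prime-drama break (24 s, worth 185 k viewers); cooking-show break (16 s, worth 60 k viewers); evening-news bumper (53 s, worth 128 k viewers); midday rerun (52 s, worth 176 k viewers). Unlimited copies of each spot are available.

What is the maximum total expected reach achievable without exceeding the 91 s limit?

By expected reach per s: prime-drama break 7.71, local-news insert 6.16, cooking-show break 3.75 lead.
Best packing: 3×prime-drama break + cooking-show break — 88 s, 615 total.
Nothing else within 91 s beats 615.

615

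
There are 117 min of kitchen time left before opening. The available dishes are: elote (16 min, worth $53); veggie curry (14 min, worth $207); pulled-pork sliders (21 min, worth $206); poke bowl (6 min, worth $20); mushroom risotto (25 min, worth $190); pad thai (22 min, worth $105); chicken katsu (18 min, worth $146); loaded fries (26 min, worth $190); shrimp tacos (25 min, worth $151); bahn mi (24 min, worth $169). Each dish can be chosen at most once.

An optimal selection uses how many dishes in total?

Best achievable profit is 982.
veggie curry + pulled-pork sliders + poke bowl + mushroom risotto + loaded fries + bahn mi hits 982 at 116 min.
Any selection reaching 982 contains exactly 6 dishes.

6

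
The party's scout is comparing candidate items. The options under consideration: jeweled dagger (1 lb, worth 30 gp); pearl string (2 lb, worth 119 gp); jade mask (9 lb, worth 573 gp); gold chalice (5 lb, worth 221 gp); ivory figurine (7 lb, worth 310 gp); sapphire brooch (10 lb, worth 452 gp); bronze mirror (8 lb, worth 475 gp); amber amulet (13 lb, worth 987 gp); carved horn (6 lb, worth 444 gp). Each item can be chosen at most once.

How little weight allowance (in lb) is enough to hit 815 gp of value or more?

Look for the lowest-weight combination reaching 815.
amber amulet reaches 987 using 13 lb.
No combination under 13 lb hits 815.

13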